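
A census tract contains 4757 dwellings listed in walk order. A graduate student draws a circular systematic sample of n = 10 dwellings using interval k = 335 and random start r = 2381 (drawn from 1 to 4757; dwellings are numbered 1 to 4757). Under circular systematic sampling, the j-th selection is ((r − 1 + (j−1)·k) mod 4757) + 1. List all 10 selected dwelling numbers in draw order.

Selection 1: 2381
Selection 2: 2381 + 335 = 2716
Selection 3: 2716 + 335 = 3051
Selection 4: 3051 + 335 = 3386
Selection 5: 3386 + 335 = 3721
Selection 6: 3721 + 335 = 4056
Selection 7: 4056 + 335 = 4391
Selection 8: 4391 + 335 = 4726
Selection 9: 4726 + 335 = 5061 → 5061 − 4757 = 304
Selection 10: 304 + 335 = 639

2381, 2716, 3051, 3386, 3721, 4056, 4391, 4726, 304, 639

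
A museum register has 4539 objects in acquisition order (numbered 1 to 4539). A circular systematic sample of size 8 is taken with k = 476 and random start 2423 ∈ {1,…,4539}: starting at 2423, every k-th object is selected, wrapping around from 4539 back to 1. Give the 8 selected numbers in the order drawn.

Selection 1: 2423
Selection 2: 2423 + 476 = 2899
Selection 3: 2899 + 476 = 3375
Selection 4: 3375 + 476 = 3851
Selection 5: 3851 + 476 = 4327
Selection 6: 4327 + 476 = 4803 → 4803 − 4539 = 264
Selection 7: 264 + 476 = 740
Selection 8: 740 + 476 = 1216

2423, 2899, 3375, 3851, 4327, 264, 740, 1216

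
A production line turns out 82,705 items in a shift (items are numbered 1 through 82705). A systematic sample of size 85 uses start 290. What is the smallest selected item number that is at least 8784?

k = 82705/85 = 973
Steps past start: ⌈(8784 − 290)/973⌉ = ⌈8494/973⌉ = 9
Selected item: 290 + 9×973 = 9047

9047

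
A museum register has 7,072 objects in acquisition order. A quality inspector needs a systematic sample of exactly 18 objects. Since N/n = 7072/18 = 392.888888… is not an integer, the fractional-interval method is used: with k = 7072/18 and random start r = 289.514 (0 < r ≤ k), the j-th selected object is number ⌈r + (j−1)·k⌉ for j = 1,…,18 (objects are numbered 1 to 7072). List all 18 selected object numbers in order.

290, 683, 1076, 1469, 1862, 2254, 2647, 3040, 3433, 3826, 4219, 4612, 5005, 5398, 5790, 6183, 6576, 6969

j=1: r + 0k = 289.514 → ⌈·⌉ = 290
j=2: r + 1k = 682.402888… → ⌈·⌉ = 683
j=3: r + 2k = 1075.291777… → ⌈·⌉ = 1076
j=4: r + 3k = 1468.180666… → ⌈·⌉ = 1469
j=5: r + 4k = 1861.069555… → ⌈·⌉ = 1862
j=6: r + 5k = 2253.958444… → ⌈·⌉ = 2254
j=7: r + 6k = 2646.847333… → ⌈·⌉ = 2647
j=8: r + 7k = 3039.736222… → ⌈·⌉ = 3040
j=9: r + 8k = 3432.625111… → ⌈·⌉ = 3433
j=10: r + 9k = 3825.514 → ⌈·⌉ = 3826
j=11: r + 10k = 4218.402888… → ⌈·⌉ = 4219
j=12: r + 11k = 4611.291777… → ⌈·⌉ = 4612
j=13: r + 12k = 5004.180666… → ⌈·⌉ = 5005
j=14: r + 13k = 5397.069555… → ⌈·⌉ = 5398
j=15: r + 14k = 5789.958444… → ⌈·⌉ = 5790
j=16: r + 15k = 6182.847333… → ⌈·⌉ = 6183
j=17: r + 16k = 6575.736222… → ⌈·⌉ = 6576
j=18: r + 17k = 6968.625111… → ⌈·⌉ = 6969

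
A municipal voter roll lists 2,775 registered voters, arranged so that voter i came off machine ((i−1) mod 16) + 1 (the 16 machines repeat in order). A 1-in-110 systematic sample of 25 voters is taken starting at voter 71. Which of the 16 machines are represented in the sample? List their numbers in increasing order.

1, 3, 5, 7, 9, 11, 13, 15

Consecutive selections differ by k = 110, so their machine numbers differ by 110 mod 16 = 14.
gcd(110, 16) = 2, so the sample visits 16/2 = 8 distinct residues mod 16.
Start 71 is machine 7; the machines hit are 1, 3, 5, 7, 9, 11, 13, 15.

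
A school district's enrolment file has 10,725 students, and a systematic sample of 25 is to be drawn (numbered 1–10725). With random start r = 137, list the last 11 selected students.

k = N/n = 10725/25 = 429
15th selection = 137 + 14×429 = 6143
16th: 6143 + 429 = 6572
17th: 6572 + 429 = 7001
18th: 7001 + 429 = 7430
19th: 7430 + 429 = 7859
20th: 7859 + 429 = 8288
21st: 8288 + 429 = 8717
22nd: 8717 + 429 = 9146
23rd: 9146 + 429 = 9575
24th: 9575 + 429 = 10004
25th: 10004 + 429 = 10433

6143, 6572, 7001, 7430, 7859, 8288, 8717, 9146, 9575, 10004, 10433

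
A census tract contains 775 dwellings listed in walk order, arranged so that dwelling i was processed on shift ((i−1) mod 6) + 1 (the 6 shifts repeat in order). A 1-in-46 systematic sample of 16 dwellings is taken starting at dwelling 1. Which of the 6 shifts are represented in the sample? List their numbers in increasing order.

1, 3, 5

Consecutive selections differ by k = 46, so their shift numbers differ by 46 mod 6 = 4.
gcd(46, 6) = 2, so the sample visits 6/2 = 3 distinct residues mod 6.
Start 1 is shift 1; the shifts hit are 1, 3, 5.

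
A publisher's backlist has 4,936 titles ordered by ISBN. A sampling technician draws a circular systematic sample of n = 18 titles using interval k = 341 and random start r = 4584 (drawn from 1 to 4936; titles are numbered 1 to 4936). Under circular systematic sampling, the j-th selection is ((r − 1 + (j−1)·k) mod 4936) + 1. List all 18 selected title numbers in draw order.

Selection 1: 4584
Selection 2: 4584 + 341 = 4925
Selection 3: 4925 + 341 = 5266 → 5266 − 4936 = 330
Selection 4: 330 + 341 = 671
Selection 5: 671 + 341 = 1012
Selection 6: 1012 + 341 = 1353
Selection 7: 1353 + 341 = 1694
Selection 8: 1694 + 341 = 2035
Selection 9: 2035 + 341 = 2376
Selection 10: 2376 + 341 = 2717
Selection 11: 2717 + 341 = 3058
Selection 12: 3058 + 341 = 3399
Selection 13: 3399 + 341 = 3740
Selection 14: 3740 + 341 = 4081
Selection 15: 4081 + 341 = 4422
Selection 16: 4422 + 341 = 4763
Selection 17: 4763 + 341 = 5104 → 5104 − 4936 = 168
Selection 18: 168 + 341 = 509

4584, 4925, 330, 671, 1012, 1353, 1694, 2035, 2376, 2717, 3058, 3399, 3740, 4081, 4422, 4763, 168, 509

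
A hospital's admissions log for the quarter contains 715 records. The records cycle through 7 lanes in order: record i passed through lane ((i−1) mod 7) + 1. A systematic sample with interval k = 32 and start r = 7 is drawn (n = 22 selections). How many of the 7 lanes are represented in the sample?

Consecutive selections differ by k = 32, so their lane numbers differ by 32 mod 7 = 4.
gcd(32, 7) = 1, so the sample visits 7/1 = 7 distinct residues mod 7.
Start 7 is lane 7; the lanes hit are 1, 2, 3, 4, 5, 6, 7.

7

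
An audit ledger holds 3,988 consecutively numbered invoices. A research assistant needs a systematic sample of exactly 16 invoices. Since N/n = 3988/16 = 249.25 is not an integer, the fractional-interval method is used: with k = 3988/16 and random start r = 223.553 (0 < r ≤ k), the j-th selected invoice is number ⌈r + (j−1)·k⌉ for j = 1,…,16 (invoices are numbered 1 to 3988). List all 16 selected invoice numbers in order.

j=1: r + 0k = 223.553 → ⌈·⌉ = 224
j=2: r + 1k = 472.803 → ⌈·⌉ = 473
j=3: r + 2k = 722.053 → ⌈·⌉ = 723
j=4: r + 3k = 971.303 → ⌈·⌉ = 972
j=5: r + 4k = 1220.553 → ⌈·⌉ = 1221
j=6: r + 5k = 1469.803 → ⌈·⌉ = 1470
j=7: r + 6k = 1719.053 → ⌈·⌉ = 1720
j=8: r + 7k = 1968.303 → ⌈·⌉ = 1969
j=9: r + 8k = 2217.553 → ⌈·⌉ = 2218
j=10: r + 9k = 2466.803 → ⌈·⌉ = 2467
j=11: r + 10k = 2716.053 → ⌈·⌉ = 2717
j=12: r + 11k = 2965.303 → ⌈·⌉ = 2966
j=13: r + 12k = 3214.553 → ⌈·⌉ = 3215
j=14: r + 13k = 3463.803 → ⌈·⌉ = 3464
j=15: r + 14k = 3713.053 → ⌈·⌉ = 3714
j=16: r + 15k = 3962.303 → ⌈·⌉ = 3963

224, 473, 723, 972, 1221, 1470, 1720, 1969, 2218, 2467, 2717, 2966, 3215, 3464, 3714, 3963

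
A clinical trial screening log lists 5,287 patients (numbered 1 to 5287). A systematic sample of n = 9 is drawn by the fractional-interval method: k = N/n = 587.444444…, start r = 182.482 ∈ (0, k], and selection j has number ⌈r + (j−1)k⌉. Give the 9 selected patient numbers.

183, 770, 1358, 1945, 2533, 3120, 3708, 4295, 4883

j=1: r + 0k = 182.482 → ⌈·⌉ = 183
j=2: r + 1k = 769.926444… → ⌈·⌉ = 770
j=3: r + 2k = 1357.370888… → ⌈·⌉ = 1358
j=4: r + 3k = 1944.815333… → ⌈·⌉ = 1945
j=5: r + 4k = 2532.259777… → ⌈·⌉ = 2533
j=6: r + 5k = 3119.704222… → ⌈·⌉ = 3120
j=7: r + 6k = 3707.148666… → ⌈·⌉ = 3708
j=8: r + 7k = 4294.593111… → ⌈·⌉ = 4295
j=9: r + 8k = 4882.037555… → ⌈·⌉ = 4883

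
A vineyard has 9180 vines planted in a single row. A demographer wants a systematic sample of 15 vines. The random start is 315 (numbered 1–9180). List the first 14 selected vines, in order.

k = N/n = 9180/15 = 612
vine 1: 315
vine 2: 315 + 612 = 927
vine 3: 927 + 612 = 1539
vine 4: 1539 + 612 = 2151
vine 5: 2151 + 612 = 2763
vine 6: 2763 + 612 = 3375
vine 7: 3375 + 612 = 3987
vine 8: 3987 + 612 = 4599
vine 9: 4599 + 612 = 5211
vine 10: 5211 + 612 = 5823
vine 11: 5823 + 612 = 6435
vine 12: 6435 + 612 = 7047
vine 13: 7047 + 612 = 7659
vine 14: 7659 + 612 = 8271

315, 927, 1539, 2151, 2763, 3375, 3987, 4599, 5211, 5823, 6435, 7047, 7659, 8271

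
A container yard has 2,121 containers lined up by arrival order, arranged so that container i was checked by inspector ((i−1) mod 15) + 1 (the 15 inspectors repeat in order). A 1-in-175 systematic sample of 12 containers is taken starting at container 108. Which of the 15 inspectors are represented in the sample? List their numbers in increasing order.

3, 8, 13

Consecutive selections differ by k = 175, so their inspector numbers differ by 175 mod 15 = 10.
gcd(175, 15) = 5, so the sample visits 15/5 = 3 distinct residues mod 15.
Start 108 is inspector 3; the inspectors hit are 3, 8, 13.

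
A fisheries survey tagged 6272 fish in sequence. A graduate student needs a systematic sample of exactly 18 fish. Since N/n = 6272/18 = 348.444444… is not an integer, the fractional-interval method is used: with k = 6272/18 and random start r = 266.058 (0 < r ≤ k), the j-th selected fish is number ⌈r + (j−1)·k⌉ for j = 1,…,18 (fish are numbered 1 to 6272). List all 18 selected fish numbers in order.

j=1: r + 0k = 266.058 → ⌈·⌉ = 267
j=2: r + 1k = 614.502444… → ⌈·⌉ = 615
j=3: r + 2k = 962.946888… → ⌈·⌉ = 963
j=4: r + 3k = 1311.391333… → ⌈·⌉ = 1312
j=5: r + 4k = 1659.835777… → ⌈·⌉ = 1660
j=6: r + 5k = 2008.280222… → ⌈·⌉ = 2009
j=7: r + 6k = 2356.724666… → ⌈·⌉ = 2357
j=8: r + 7k = 2705.169111… → ⌈·⌉ = 2706
j=9: r + 8k = 3053.613555… → ⌈·⌉ = 3054
j=10: r + 9k = 3402.058 → ⌈·⌉ = 3403
j=11: r + 10k = 3750.502444… → ⌈·⌉ = 3751
j=12: r + 11k = 4098.946888… → ⌈·⌉ = 4099
j=13: r + 12k = 4447.391333… → ⌈·⌉ = 4448
j=14: r + 13k = 4795.835777… → ⌈·⌉ = 4796
j=15: r + 14k = 5144.280222… → ⌈·⌉ = 5145
j=16: r + 15k = 5492.724666… → ⌈·⌉ = 5493
j=17: r + 16k = 5841.169111… → ⌈·⌉ = 5842
j=18: r + 17k = 6189.613555… → ⌈·⌉ = 6190

267, 615, 963, 1312, 1660, 2009, 2357, 2706, 3054, 3403, 3751, 4099, 4448, 4796, 5145, 5493, 5842, 6190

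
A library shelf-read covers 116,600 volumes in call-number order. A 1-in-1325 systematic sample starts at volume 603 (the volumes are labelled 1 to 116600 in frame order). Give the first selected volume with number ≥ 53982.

k = 1325
Steps past start: ⌈(53982 − 603)/1325⌉ = ⌈53379/1325⌉ = 41
Selected volume: 603 + 41×1325 = 54928

54928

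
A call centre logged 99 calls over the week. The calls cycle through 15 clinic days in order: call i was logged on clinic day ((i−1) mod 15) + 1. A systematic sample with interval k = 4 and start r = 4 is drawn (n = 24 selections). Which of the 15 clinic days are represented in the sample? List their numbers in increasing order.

Consecutive selections differ by k = 4, so their clinic day numbers differ by 4 mod 15 = 4.
gcd(4, 15) = 1, so the sample visits 15/1 = 15 distinct residues mod 15.
Start 4 is clinic day 4; the clinic days hit are 1, 2, 3, 4, 5, 6, 7, 8, 9, 10, 11, 12, 13, 14, 15.

1, 2, 3, 4, 5, 6, 7, 8, 9, 10, 11, 12, 13, 14, 15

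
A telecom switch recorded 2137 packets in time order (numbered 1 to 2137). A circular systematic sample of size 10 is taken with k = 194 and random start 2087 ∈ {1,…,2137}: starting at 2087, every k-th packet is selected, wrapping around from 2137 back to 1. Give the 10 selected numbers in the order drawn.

Selection 1: 2087
Selection 2: 2087 + 194 = 2281 → 2281 − 2137 = 144
Selection 3: 144 + 194 = 338
Selection 4: 338 + 194 = 532
Selection 5: 532 + 194 = 726
Selection 6: 726 + 194 = 920
Selection 7: 920 + 194 = 1114
Selection 8: 1114 + 194 = 1308
Selection 9: 1308 + 194 = 1502
Selection 10: 1502 + 194 = 1696

2087, 144, 338, 532, 726, 920, 1114, 1308, 1502, 1696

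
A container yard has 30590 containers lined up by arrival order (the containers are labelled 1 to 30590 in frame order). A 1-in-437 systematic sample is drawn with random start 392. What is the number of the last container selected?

30545

k = 437
70th selection = r + (70−1)·k = 392 + 69×437 = 392 + 30153 = 30545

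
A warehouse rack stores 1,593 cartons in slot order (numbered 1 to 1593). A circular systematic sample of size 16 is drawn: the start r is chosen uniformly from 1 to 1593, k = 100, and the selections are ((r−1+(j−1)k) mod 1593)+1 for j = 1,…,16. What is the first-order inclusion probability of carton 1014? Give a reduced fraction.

For each position j, as r ranges over 1…1593 the j-th selection hits every carton exactly once, so carton 1014 is selected for exactly 16 of the 1593 starts.
Inclusion probability = 16/1593.

16/1593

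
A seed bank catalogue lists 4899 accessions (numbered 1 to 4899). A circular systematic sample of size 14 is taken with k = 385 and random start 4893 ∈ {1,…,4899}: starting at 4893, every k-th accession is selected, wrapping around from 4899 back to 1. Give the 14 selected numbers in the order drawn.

4893, 379, 764, 1149, 1534, 1919, 2304, 2689, 3074, 3459, 3844, 4229, 4614, 100

Selection 1: 4893
Selection 2: 4893 + 385 = 5278 → 5278 − 4899 = 379
Selection 3: 379 + 385 = 764
Selection 4: 764 + 385 = 1149
Selection 5: 1149 + 385 = 1534
Selection 6: 1534 + 385 = 1919
Selection 7: 1919 + 385 = 2304
Selection 8: 2304 + 385 = 2689
Selection 9: 2689 + 385 = 3074
Selection 10: 3074 + 385 = 3459
Selection 11: 3459 + 385 = 3844
Selection 12: 3844 + 385 = 4229
Selection 13: 4229 + 385 = 4614
Selection 14: 4614 + 385 = 4999 → 4999 − 4899 = 100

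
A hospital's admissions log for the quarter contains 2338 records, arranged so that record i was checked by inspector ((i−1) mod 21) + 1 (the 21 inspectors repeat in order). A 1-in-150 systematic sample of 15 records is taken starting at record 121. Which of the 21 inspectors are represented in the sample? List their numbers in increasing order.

1, 4, 7, 10, 13, 16, 19

Consecutive selections differ by k = 150, so their inspector numbers differ by 150 mod 21 = 3.
gcd(150, 21) = 3, so the sample visits 21/3 = 7 distinct residues mod 21.
Start 121 is inspector 16; the inspectors hit are 1, 4, 7, 10, 13, 16, 19.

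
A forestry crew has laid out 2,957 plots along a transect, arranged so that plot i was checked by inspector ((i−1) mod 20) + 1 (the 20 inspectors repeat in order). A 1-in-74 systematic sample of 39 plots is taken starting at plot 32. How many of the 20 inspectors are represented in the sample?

Consecutive selections differ by k = 74, so their inspector numbers differ by 74 mod 20 = 14.
gcd(74, 20) = 2, so the sample visits 20/2 = 10 distinct residues mod 20.
Start 32 is inspector 12; the inspectors hit are 2, 4, 6, 8, 10, 12, 14, 16, 18, 20.

10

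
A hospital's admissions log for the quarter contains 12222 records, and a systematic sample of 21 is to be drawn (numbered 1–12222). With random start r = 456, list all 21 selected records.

456, 1038, 1620, 2202, 2784, 3366, 3948, 4530, 5112, 5694, 6276, 6858, 7440, 8022, 8604, 9186, 9768, 10350, 10932, 11514, 12096

k = N/n = 12222/21 = 582
record 1: 456
record 2: 456 + 582 = 1038
record 3: 1038 + 582 = 1620
record 4: 1620 + 582 = 2202
record 5: 2202 + 582 = 2784
record 6: 2784 + 582 = 3366
record 7: 3366 + 582 = 3948
record 8: 3948 + 582 = 4530
record 9: 4530 + 582 = 5112
record 10: 5112 + 582 = 5694
record 11: 5694 + 582 = 6276
record 12: 6276 + 582 = 6858
record 13: 6858 + 582 = 7440
record 14: 7440 + 582 = 8022
record 15: 8022 + 582 = 8604
record 16: 8604 + 582 = 9186
record 17: 9186 + 582 = 9768
record 18: 9768 + 582 = 10350
record 19: 10350 + 582 = 10932
record 20: 10932 + 582 = 11514
record 21: 11514 + 582 = 12096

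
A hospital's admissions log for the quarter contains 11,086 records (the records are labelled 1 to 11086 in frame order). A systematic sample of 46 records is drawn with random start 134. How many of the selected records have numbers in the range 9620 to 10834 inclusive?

k = 11086/46 = 241
First selection ≥ 9620: 134 + ⌈(9620−134)/241⌉·241 = 134 + 40×241 = 9774
Last selection ≤ 10834: 134 + ⌊(10834−134)/241⌋·241 = 134 + 44×241 = 10738
Count = 44 − 40 + 1 = 5

5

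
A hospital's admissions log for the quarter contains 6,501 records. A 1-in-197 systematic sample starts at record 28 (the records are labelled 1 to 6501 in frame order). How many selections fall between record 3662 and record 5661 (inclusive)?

k = 197
First selection ≥ 3662: 28 + ⌈(3662−28)/197⌉·197 = 28 + 19×197 = 3771
Last selection ≤ 5661: 28 + ⌊(5661−28)/197⌋·197 = 28 + 28×197 = 5544
Count = 28 − 19 + 1 = 10

10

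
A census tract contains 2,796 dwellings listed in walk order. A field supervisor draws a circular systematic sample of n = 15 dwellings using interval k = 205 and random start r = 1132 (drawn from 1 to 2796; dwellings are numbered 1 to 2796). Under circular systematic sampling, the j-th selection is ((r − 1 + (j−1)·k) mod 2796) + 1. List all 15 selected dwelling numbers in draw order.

1132, 1337, 1542, 1747, 1952, 2157, 2362, 2567, 2772, 181, 386, 591, 796, 1001, 1206

Selection 1: 1132
Selection 2: 1132 + 205 = 1337
Selection 3: 1337 + 205 = 1542
Selection 4: 1542 + 205 = 1747
Selection 5: 1747 + 205 = 1952
Selection 6: 1952 + 205 = 2157
Selection 7: 2157 + 205 = 2362
Selection 8: 2362 + 205 = 2567
Selection 9: 2567 + 205 = 2772
Selection 10: 2772 + 205 = 2977 → 2977 − 2796 = 181
Selection 11: 181 + 205 = 386
Selection 12: 386 + 205 = 591
Selection 13: 591 + 205 = 796
Selection 14: 796 + 205 = 1001
Selection 15: 1001 + 205 = 1206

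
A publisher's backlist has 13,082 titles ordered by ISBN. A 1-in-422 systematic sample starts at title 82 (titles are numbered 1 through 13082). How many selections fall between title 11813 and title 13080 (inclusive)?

k = 422
First selection ≥ 11813: 82 + ⌈(11813−82)/422⌉·422 = 82 + 28×422 = 11898
Last selection ≤ 13080: 82 + ⌊(13080−82)/422⌋·422 = 82 + 30×422 = 12742
Count = 30 − 28 + 1 = 3

3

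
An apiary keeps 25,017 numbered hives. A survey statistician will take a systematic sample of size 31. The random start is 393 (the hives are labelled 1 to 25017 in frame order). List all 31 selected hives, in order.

393, 1200, 2007, 2814, 3621, 4428, 5235, 6042, 6849, 7656, 8463, 9270, 10077, 10884, 11691, 12498, 13305, 14112, 14919, 15726, 16533, 17340, 18147, 18954, 19761, 20568, 21375, 22182, 22989, 23796, 24603

k = N/n = 25017/31 = 807
hive 1: 393
hive 2: 393 + 807 = 1200
hive 3: 1200 + 807 = 2007
hive 4: 2007 + 807 = 2814
hive 5: 2814 + 807 = 3621
hive 6: 3621 + 807 = 4428
hive 7: 4428 + 807 = 5235
hive 8: 5235 + 807 = 6042
hive 9: 6042 + 807 = 6849
hive 10: 6849 + 807 = 7656
hive 11: 7656 + 807 = 8463
hive 12: 8463 + 807 = 9270
hive 13: 9270 + 807 = 10077
hive 14: 10077 + 807 = 10884
hive 15: 10884 + 807 = 11691
hive 16: 11691 + 807 = 12498
hive 17: 12498 + 807 = 13305
hive 18: 13305 + 807 = 14112
hive 19: 14112 + 807 = 14919
hive 20: 14919 + 807 = 15726
hive 21: 15726 + 807 = 16533
hive 22: 16533 + 807 = 17340
hive 23: 17340 + 807 = 18147
hive 24: 18147 + 807 = 18954
hive 25: 18954 + 807 = 19761
hive 26: 19761 + 807 = 20568
hive 27: 20568 + 807 = 21375
hive 28: 21375 + 807 = 22182
hive 29: 22182 + 807 = 22989
hive 30: 22989 + 807 = 23796
hive 31: 23796 + 807 = 24603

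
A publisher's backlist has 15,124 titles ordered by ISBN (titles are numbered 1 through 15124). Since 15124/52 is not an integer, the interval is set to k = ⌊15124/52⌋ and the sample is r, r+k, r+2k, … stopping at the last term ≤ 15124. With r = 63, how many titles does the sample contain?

k = ⌊15124/52⌋ = 290
Achieved size = ⌊(15124 − 63)/290⌋ + 1 = ⌊15061/290⌋ + 1 = 51 + 1 = 52
(last selection: 63 + 51×290 = 14853 ≤ 15124; next would be 15143 > 15124)

52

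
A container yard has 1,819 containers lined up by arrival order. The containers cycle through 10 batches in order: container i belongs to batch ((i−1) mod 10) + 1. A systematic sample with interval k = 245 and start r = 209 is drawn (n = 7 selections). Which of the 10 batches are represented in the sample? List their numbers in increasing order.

Consecutive selections differ by k = 245, so their batch numbers differ by 245 mod 10 = 5.
gcd(245, 10) = 5, so the sample visits 10/5 = 2 distinct residues mod 10.
Start 209 is batch 9; the batches hit are 4, 9.

4, 9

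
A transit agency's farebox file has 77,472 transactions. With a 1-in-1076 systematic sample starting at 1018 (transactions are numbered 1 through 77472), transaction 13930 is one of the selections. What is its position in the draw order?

13

k = 1076
position = (13930 − 1018)/1076 + 1 = 12912/1076 + 1 = 12 + 1 = 13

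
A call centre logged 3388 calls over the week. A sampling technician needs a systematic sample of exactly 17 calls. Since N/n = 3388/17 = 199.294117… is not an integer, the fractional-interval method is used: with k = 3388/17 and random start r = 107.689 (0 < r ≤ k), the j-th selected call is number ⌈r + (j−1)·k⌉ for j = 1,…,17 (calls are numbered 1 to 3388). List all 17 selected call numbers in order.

108, 307, 507, 706, 905, 1105, 1304, 1503, 1703, 1902, 2101, 2300, 2500, 2699, 2898, 3098, 3297

j=1: r + 0k = 107.689 → ⌈·⌉ = 108
j=2: r + 1k = 306.983117… → ⌈·⌉ = 307
j=3: r + 2k = 506.277235… → ⌈·⌉ = 507
j=4: r + 3k = 705.571352… → ⌈·⌉ = 706
j=5: r + 4k = 904.865470… → ⌈·⌉ = 905
j=6: r + 5k = 1104.159588… → ⌈·⌉ = 1105
j=7: r + 6k = 1303.453705… → ⌈·⌉ = 1304
j=8: r + 7k = 1502.747823… → ⌈·⌉ = 1503
j=9: r + 8k = 1702.041941… → ⌈·⌉ = 1703
j=10: r + 9k = 1901.336058… → ⌈·⌉ = 1902
j=11: r + 10k = 2100.630176… → ⌈·⌉ = 2101
j=12: r + 11k = 2299.924294… → ⌈·⌉ = 2300
j=13: r + 12k = 2499.218411… → ⌈·⌉ = 2500
j=14: r + 13k = 2698.512529… → ⌈·⌉ = 2699
j=15: r + 14k = 2897.806647… → ⌈·⌉ = 2898
j=16: r + 15k = 3097.100764… → ⌈·⌉ = 3098
j=17: r + 16k = 3296.394882… → ⌈·⌉ = 3297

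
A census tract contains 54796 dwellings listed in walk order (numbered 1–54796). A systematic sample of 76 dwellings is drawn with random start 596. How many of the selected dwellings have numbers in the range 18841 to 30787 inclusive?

k = 54796/76 = 721
First selection ≥ 18841: 596 + ⌈(18841−596)/721⌉·721 = 596 + 26×721 = 19342
Last selection ≤ 30787: 596 + ⌊(30787−596)/721⌋·721 = 596 + 41×721 = 30157
Count = 41 − 26 + 1 = 16

16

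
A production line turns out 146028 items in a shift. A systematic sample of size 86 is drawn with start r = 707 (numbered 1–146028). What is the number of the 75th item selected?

126359

k = 146028/86 = 1698
75th selection = r + (75−1)·k = 707 + 74×1698 = 707 + 125652 = 126359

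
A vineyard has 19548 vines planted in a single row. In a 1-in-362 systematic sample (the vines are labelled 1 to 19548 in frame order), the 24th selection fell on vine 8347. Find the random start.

k = 362
r = 8347 − (24−1)×362 = 8347 − 8326 = 21

21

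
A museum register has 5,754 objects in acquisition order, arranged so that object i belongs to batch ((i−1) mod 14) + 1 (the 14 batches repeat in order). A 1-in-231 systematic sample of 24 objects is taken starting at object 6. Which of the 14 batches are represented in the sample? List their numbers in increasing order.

Consecutive selections differ by k = 231, so their batch numbers differ by 231 mod 14 = 7.
gcd(231, 14) = 7, so the sample visits 14/7 = 2 distinct residues mod 14.
Start 6 is batch 6; the batches hit are 6, 13.

6, 13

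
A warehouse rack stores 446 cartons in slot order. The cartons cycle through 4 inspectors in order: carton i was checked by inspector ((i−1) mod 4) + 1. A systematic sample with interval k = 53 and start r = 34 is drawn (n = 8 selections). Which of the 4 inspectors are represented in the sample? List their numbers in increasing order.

Consecutive selections differ by k = 53, so their inspector numbers differ by 53 mod 4 = 1.
gcd(53, 4) = 1, so the sample visits 4/1 = 4 distinct residues mod 4.
Start 34 is inspector 2; the inspectors hit are 1, 2, 3, 4.

1, 2, 3, 4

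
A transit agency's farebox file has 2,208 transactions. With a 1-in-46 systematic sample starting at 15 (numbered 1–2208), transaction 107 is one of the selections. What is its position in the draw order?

k = 46
position = (107 − 15)/46 + 1 = 92/46 + 1 = 2 + 1 = 3

3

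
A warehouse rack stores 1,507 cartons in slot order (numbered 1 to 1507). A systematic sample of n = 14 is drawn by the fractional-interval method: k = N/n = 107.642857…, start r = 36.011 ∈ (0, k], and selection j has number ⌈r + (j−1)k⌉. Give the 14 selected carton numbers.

j=1: r + 0k = 36.011 → ⌈·⌉ = 37
j=2: r + 1k = 143.653857… → ⌈·⌉ = 144
j=3: r + 2k = 251.296714… → ⌈·⌉ = 252
j=4: r + 3k = 358.939571… → ⌈·⌉ = 359
j=5: r + 4k = 466.582428… → ⌈·⌉ = 467
j=6: r + 5k = 574.225285… → ⌈·⌉ = 575
j=7: r + 6k = 681.868142… → ⌈·⌉ = 682
j=8: r + 7k = 789.511 → ⌈·⌉ = 790
j=9: r + 8k = 897.153857… → ⌈·⌉ = 898
j=10: r + 9k = 1004.796714… → ⌈·⌉ = 1005
j=11: r + 10k = 1112.439571… → ⌈·⌉ = 1113
j=12: r + 11k = 1220.082428… → ⌈·⌉ = 1221
j=13: r + 12k = 1327.725285… → ⌈·⌉ = 1328
j=14: r + 13k = 1435.368142… → ⌈·⌉ = 1436

37, 144, 252, 359, 467, 575, 682, 790, 898, 1005, 1113, 1221, 1328, 1436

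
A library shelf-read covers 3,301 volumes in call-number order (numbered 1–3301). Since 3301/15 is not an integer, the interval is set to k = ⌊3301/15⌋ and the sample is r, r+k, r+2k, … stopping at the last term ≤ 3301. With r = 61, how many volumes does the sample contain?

k = ⌊3301/15⌋ = 220
Achieved size = ⌊(3301 − 61)/220⌋ + 1 = ⌊3240/220⌋ + 1 = 14 + 1 = 15
(last selection: 61 + 14×220 = 3141 ≤ 3301; next would be 3361 > 3301)

15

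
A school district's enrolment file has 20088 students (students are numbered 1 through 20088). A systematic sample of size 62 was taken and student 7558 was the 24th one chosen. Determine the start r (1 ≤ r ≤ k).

106

k = 20088/62 = 324
r = 7558 − (24−1)×324 = 7558 − 7452 = 106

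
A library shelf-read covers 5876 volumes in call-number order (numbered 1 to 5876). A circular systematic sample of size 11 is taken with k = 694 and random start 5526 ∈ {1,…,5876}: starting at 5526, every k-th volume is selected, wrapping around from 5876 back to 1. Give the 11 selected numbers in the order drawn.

Selection 1: 5526
Selection 2: 5526 + 694 = 6220 → 6220 − 5876 = 344
Selection 3: 344 + 694 = 1038
Selection 4: 1038 + 694 = 1732
Selection 5: 1732 + 694 = 2426
Selection 6: 2426 + 694 = 3120
Selection 7: 3120 + 694 = 3814
Selection 8: 3814 + 694 = 4508
Selection 9: 4508 + 694 = 5202
Selection 10: 5202 + 694 = 5896 → 5896 − 5876 = 20
Selection 11: 20 + 694 = 714

5526, 344, 1038, 1732, 2426, 3120, 3814, 4508, 5202, 20, 714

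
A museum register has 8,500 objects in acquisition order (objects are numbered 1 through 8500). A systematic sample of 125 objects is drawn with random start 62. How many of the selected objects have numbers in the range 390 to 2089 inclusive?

25

k = 8500/125 = 68
First selection ≥ 390: 62 + ⌈(390−62)/68⌉·68 = 62 + 5×68 = 402
Last selection ≤ 2089: 62 + ⌊(2089−62)/68⌋·68 = 62 + 29×68 = 2034
Count = 29 − 5 + 1 = 25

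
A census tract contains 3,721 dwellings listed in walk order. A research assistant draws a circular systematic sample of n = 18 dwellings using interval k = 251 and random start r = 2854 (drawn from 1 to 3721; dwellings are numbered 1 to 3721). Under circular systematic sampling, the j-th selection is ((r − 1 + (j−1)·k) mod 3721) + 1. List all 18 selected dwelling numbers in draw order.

Selection 1: 2854
Selection 2: 2854 + 251 = 3105
Selection 3: 3105 + 251 = 3356
Selection 4: 3356 + 251 = 3607
Selection 5: 3607 + 251 = 3858 → 3858 − 3721 = 137
Selection 6: 137 + 251 = 388
Selection 7: 388 + 251 = 639
Selection 8: 639 + 251 = 890
Selection 9: 890 + 251 = 1141
Selection 10: 1141 + 251 = 1392
Selection 11: 1392 + 251 = 1643
Selection 12: 1643 + 251 = 1894
Selection 13: 1894 + 251 = 2145
Selection 14: 2145 + 251 = 2396
Selection 15: 2396 + 251 = 2647
Selection 16: 2647 + 251 = 2898
Selection 17: 2898 + 251 = 3149
Selection 18: 3149 + 251 = 3400

2854, 3105, 3356, 3607, 137, 388, 639, 890, 1141, 1392, 1643, 1894, 2145, 2396, 2647, 2898, 3149, 3400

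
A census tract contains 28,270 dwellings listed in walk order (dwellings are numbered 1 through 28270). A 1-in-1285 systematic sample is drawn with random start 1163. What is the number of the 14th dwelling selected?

k = 1285
14th selection = r + (14−1)·k = 1163 + 13×1285 = 1163 + 16705 = 17868

17868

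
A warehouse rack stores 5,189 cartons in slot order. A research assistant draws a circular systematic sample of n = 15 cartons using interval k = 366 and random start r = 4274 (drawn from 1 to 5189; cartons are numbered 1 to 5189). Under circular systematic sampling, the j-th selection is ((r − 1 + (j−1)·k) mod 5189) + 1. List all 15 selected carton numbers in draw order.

4274, 4640, 5006, 183, 549, 915, 1281, 1647, 2013, 2379, 2745, 3111, 3477, 3843, 4209

Selection 1: 4274
Selection 2: 4274 + 366 = 4640
Selection 3: 4640 + 366 = 5006
Selection 4: 5006 + 366 = 5372 → 5372 − 5189 = 183
Selection 5: 183 + 366 = 549
Selection 6: 549 + 366 = 915
Selection 7: 915 + 366 = 1281
Selection 8: 1281 + 366 = 1647
Selection 9: 1647 + 366 = 2013
Selection 10: 2013 + 366 = 2379
Selection 11: 2379 + 366 = 2745
Selection 12: 2745 + 366 = 3111
Selection 13: 3111 + 366 = 3477
Selection 14: 3477 + 366 = 3843
Selection 15: 3843 + 366 = 4209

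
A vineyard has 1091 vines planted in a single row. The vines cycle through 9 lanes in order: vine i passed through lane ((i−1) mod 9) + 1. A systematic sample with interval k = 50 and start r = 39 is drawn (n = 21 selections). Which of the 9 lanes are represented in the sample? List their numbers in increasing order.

1, 2, 3, 4, 5, 6, 7, 8, 9

Consecutive selections differ by k = 50, so their lane numbers differ by 50 mod 9 = 5.
gcd(50, 9) = 1, so the sample visits 9/1 = 9 distinct residues mod 9.
Start 39 is lane 3; the lanes hit are 1, 2, 3, 4, 5, 6, 7, 8, 9.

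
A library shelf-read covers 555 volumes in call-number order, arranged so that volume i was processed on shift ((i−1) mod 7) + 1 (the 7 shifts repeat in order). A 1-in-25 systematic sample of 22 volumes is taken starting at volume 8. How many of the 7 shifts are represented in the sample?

Consecutive selections differ by k = 25, so their shift numbers differ by 25 mod 7 = 4.
gcd(25, 7) = 1, so the sample visits 7/1 = 7 distinct residues mod 7.
Start 8 is shift 1; the shifts hit are 1, 2, 3, 4, 5, 6, 7.

7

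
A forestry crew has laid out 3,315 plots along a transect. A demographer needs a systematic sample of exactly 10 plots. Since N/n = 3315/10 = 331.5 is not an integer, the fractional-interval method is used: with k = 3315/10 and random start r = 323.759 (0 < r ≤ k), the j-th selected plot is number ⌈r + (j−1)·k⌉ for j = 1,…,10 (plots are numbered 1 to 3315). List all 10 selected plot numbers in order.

324, 656, 987, 1319, 1650, 1982, 2313, 2645, 2976, 3308

j=1: r + 0k = 323.759 → ⌈·⌉ = 324
j=2: r + 1k = 655.259 → ⌈·⌉ = 656
j=3: r + 2k = 986.759 → ⌈·⌉ = 987
j=4: r + 3k = 1318.259 → ⌈·⌉ = 1319
j=5: r + 4k = 1649.759 → ⌈·⌉ = 1650
j=6: r + 5k = 1981.259 → ⌈·⌉ = 1982
j=7: r + 6k = 2312.759 → ⌈·⌉ = 2313
j=8: r + 7k = 2644.259 → ⌈·⌉ = 2645
j=9: r + 8k = 2975.759 → ⌈·⌉ = 2976
j=10: r + 9k = 3307.259 → ⌈·⌉ = 3308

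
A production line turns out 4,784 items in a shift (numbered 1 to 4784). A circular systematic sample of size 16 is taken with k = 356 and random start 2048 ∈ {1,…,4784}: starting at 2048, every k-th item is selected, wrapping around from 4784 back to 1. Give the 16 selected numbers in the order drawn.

2048, 2404, 2760, 3116, 3472, 3828, 4184, 4540, 112, 468, 824, 1180, 1536, 1892, 2248, 2604

Selection 1: 2048
Selection 2: 2048 + 356 = 2404
Selection 3: 2404 + 356 = 2760
Selection 4: 2760 + 356 = 3116
Selection 5: 3116 + 356 = 3472
Selection 6: 3472 + 356 = 3828
Selection 7: 3828 + 356 = 4184
Selection 8: 4184 + 356 = 4540
Selection 9: 4540 + 356 = 4896 → 4896 − 4784 = 112
Selection 10: 112 + 356 = 468
Selection 11: 468 + 356 = 824
Selection 12: 824 + 356 = 1180
Selection 13: 1180 + 356 = 1536
Selection 14: 1536 + 356 = 1892
Selection 15: 1892 + 356 = 2248
Selection 16: 2248 + 356 = 2604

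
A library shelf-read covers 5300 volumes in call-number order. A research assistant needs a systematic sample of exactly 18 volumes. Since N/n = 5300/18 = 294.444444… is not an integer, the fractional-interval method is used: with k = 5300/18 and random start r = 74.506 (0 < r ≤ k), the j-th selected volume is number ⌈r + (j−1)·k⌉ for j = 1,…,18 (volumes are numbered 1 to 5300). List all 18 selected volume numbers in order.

j=1: r + 0k = 74.506 → ⌈·⌉ = 75
j=2: r + 1k = 368.950444… → ⌈·⌉ = 369
j=3: r + 2k = 663.394888… → ⌈·⌉ = 664
j=4: r + 3k = 957.839333… → ⌈·⌉ = 958
j=5: r + 4k = 1252.283777… → ⌈·⌉ = 1253
j=6: r + 5k = 1546.728222… → ⌈·⌉ = 1547
j=7: r + 6k = 1841.172666… → ⌈·⌉ = 1842
j=8: r + 7k = 2135.617111… → ⌈·⌉ = 2136
j=9: r + 8k = 2430.061555… → ⌈·⌉ = 2431
j=10: r + 9k = 2724.506 → ⌈·⌉ = 2725
j=11: r + 10k = 3018.950444… → ⌈·⌉ = 3019
j=12: r + 11k = 3313.394888… → ⌈·⌉ = 3314
j=13: r + 12k = 3607.839333… → ⌈·⌉ = 3608
j=14: r + 13k = 3902.283777… → ⌈·⌉ = 3903
j=15: r + 14k = 4196.728222… → ⌈·⌉ = 4197
j=16: r + 15k = 4491.172666… → ⌈·⌉ = 4492
j=17: r + 16k = 4785.617111… → ⌈·⌉ = 4786
j=18: r + 17k = 5080.061555… → ⌈·⌉ = 5081

75, 369, 664, 958, 1253, 1547, 1842, 2136, 2431, 2725, 3019, 3314, 3608, 3903, 4197, 4492, 4786, 5081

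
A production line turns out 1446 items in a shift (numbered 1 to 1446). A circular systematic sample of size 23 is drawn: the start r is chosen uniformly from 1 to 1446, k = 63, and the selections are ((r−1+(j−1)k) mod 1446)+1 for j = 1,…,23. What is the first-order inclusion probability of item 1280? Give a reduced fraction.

23/1446

For each position j, as r ranges over 1…1446 the j-th selection hits every item exactly once, so item 1280 is selected for exactly 23 of the 1446 starts.
Inclusion probability = 23/1446.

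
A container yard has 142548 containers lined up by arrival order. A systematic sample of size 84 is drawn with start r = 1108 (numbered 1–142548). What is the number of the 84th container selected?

141959

k = 142548/84 = 1697
84th selection = r + (84−1)·k = 1108 + 83×1697 = 1108 + 140851 = 141959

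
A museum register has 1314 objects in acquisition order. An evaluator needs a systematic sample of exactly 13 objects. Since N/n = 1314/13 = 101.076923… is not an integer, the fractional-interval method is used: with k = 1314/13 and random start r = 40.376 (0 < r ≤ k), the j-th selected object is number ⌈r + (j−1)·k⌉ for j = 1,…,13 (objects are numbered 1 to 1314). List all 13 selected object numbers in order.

j=1: r + 0k = 40.376 → ⌈·⌉ = 41
j=2: r + 1k = 141.452923… → ⌈·⌉ = 142
j=3: r + 2k = 242.529846… → ⌈·⌉ = 243
j=4: r + 3k = 343.606769… → ⌈·⌉ = 344
j=5: r + 4k = 444.683692… → ⌈·⌉ = 445
j=6: r + 5k = 545.760615… → ⌈·⌉ = 546
j=7: r + 6k = 646.837538… → ⌈·⌉ = 647
j=8: r + 7k = 747.914461… → ⌈·⌉ = 748
j=9: r + 8k = 848.991384… → ⌈·⌉ = 849
j=10: r + 9k = 950.068307… → ⌈·⌉ = 951
j=11: r + 10k = 1051.145230… → ⌈·⌉ = 1052
j=12: r + 11k = 1152.222153… → ⌈·⌉ = 1153
j=13: r + 12k = 1253.299076… → ⌈·⌉ = 1254

41, 142, 243, 344, 445, 546, 647, 748, 849, 951, 1052, 1153, 1254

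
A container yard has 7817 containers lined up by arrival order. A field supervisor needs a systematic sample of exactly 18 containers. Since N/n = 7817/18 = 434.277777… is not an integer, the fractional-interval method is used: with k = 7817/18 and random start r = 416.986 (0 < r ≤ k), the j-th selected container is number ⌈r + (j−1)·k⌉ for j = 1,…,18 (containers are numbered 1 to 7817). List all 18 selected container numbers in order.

j=1: r + 0k = 416.986 → ⌈·⌉ = 417
j=2: r + 1k = 851.263777… → ⌈·⌉ = 852
j=3: r + 2k = 1285.541555… → ⌈·⌉ = 1286
j=4: r + 3k = 1719.819333… → ⌈·⌉ = 1720
j=5: r + 4k = 2154.097111… → ⌈·⌉ = 2155
j=6: r + 5k = 2588.374888… → ⌈·⌉ = 2589
j=7: r + 6k = 3022.652666… → ⌈·⌉ = 3023
j=8: r + 7k = 3456.930444… → ⌈·⌉ = 3457
j=9: r + 8k = 3891.208222… → ⌈·⌉ = 3892
j=10: r + 9k = 4325.486 → ⌈·⌉ = 4326
j=11: r + 10k = 4759.763777… → ⌈·⌉ = 4760
j=12: r + 11k = 5194.041555… → ⌈·⌉ = 5195
j=13: r + 12k = 5628.319333… → ⌈·⌉ = 5629
j=14: r + 13k = 6062.597111… → ⌈·⌉ = 6063
j=15: r + 14k = 6496.874888… → ⌈·⌉ = 6497
j=16: r + 15k = 6931.152666… → ⌈·⌉ = 6932
j=17: r + 16k = 7365.430444… → ⌈·⌉ = 7366
j=18: r + 17k = 7799.708222… → ⌈·⌉ = 7800

417, 852, 1286, 1720, 2155, 2589, 3023, 3457, 3892, 4326, 4760, 5195, 5629, 6063, 6497, 6932, 7366, 7800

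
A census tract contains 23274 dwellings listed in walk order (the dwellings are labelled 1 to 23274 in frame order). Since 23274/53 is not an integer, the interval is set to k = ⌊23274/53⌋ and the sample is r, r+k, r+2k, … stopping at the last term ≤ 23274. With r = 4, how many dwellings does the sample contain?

54

k = ⌊23274/53⌋ = 439
Achieved size = ⌊(23274 − 4)/439⌋ + 1 = ⌊23270/439⌋ + 1 = 53 + 1 = 54
(last selection: 4 + 53×439 = 23271 ≤ 23274; next would be 23710 > 23274)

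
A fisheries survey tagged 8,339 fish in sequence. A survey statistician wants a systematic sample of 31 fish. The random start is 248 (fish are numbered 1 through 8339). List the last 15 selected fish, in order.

k = N/n = 8339/31 = 269
17th selection = 248 + 16×269 = 4552
18th: 4552 + 269 = 4821
19th: 4821 + 269 = 5090
20th: 5090 + 269 = 5359
21st: 5359 + 269 = 5628
22nd: 5628 + 269 = 5897
23rd: 5897 + 269 = 6166
24th: 6166 + 269 = 6435
25th: 6435 + 269 = 6704
26th: 6704 + 269 = 6973
27th: 6973 + 269 = 7242
28th: 7242 + 269 = 7511
29th: 7511 + 269 = 7780
30th: 7780 + 269 = 8049
31st: 8049 + 269 = 8318

4552, 4821, 5090, 5359, 5628, 5897, 6166, 6435, 6704, 6973, 7242, 7511, 7780, 8049, 8318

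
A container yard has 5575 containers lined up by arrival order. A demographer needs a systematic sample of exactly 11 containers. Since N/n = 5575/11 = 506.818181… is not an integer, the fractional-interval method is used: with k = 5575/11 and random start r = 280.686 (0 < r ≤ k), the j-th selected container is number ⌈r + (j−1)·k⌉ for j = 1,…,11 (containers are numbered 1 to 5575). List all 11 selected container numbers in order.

281, 788, 1295, 1802, 2308, 2815, 3322, 3829, 4336, 4843, 5349

j=1: r + 0k = 280.686 → ⌈·⌉ = 281
j=2: r + 1k = 787.504181… → ⌈·⌉ = 788
j=3: r + 2k = 1294.322363… → ⌈·⌉ = 1295
j=4: r + 3k = 1801.140545… → ⌈·⌉ = 1802
j=5: r + 4k = 2307.958727… → ⌈·⌉ = 2308
j=6: r + 5k = 2814.776909… → ⌈·⌉ = 2815
j=7: r + 6k = 3321.595090… → ⌈·⌉ = 3322
j=8: r + 7k = 3828.413272… → ⌈·⌉ = 3829
j=9: r + 8k = 4335.231454… → ⌈·⌉ = 4336
j=10: r + 9k = 4842.049636… → ⌈·⌉ = 4843
j=11: r + 10k = 5348.867818… → ⌈·⌉ = 5349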